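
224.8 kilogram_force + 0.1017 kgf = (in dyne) 2.206e+08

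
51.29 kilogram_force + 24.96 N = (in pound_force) 118.7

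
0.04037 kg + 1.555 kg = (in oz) 56.28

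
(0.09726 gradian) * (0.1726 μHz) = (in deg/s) 1.511e-08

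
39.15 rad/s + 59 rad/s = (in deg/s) 5624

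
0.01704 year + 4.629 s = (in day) 6.22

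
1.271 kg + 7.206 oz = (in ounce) 52.04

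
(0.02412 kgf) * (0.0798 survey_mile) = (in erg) 3.038e+08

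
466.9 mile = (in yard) 8.217e+05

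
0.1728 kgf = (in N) 1.695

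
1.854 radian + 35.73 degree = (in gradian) 157.7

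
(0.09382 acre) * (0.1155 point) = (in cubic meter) 0.01547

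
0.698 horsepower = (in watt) 520.5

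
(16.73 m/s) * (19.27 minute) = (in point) 5.483e+07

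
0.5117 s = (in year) 1.623e-08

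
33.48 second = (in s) 33.48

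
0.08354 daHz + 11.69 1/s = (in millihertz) 1.253e+04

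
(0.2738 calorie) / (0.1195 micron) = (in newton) 9.586e+06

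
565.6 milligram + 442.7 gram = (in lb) 0.9772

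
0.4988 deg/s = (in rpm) 0.08313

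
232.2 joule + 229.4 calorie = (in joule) 1192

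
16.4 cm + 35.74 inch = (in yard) 1.172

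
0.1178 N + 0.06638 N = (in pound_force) 0.04141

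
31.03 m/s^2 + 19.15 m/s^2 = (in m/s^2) 50.18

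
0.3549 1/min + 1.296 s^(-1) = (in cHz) 130.2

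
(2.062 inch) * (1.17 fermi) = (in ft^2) 6.596e-16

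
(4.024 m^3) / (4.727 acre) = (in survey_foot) 0.0006901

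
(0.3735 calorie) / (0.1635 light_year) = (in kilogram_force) 1.03e-16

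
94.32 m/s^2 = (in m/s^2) 94.32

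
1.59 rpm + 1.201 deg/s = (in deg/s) 10.74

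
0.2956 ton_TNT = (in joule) 1.237e+09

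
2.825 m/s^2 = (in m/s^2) 2.825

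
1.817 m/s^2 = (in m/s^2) 1.817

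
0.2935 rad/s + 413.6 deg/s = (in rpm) 71.74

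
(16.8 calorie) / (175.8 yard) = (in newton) 0.4373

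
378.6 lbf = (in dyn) 1.684e+08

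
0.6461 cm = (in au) 4.319e-14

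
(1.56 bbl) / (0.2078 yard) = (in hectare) 0.0001305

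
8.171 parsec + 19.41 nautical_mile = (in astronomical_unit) 1.685e+06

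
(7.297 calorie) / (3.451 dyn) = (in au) 5.914e-06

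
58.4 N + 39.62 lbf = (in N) 234.6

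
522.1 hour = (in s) 1.88e+06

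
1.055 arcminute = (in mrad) 0.3069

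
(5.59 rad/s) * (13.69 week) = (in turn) 7.366e+06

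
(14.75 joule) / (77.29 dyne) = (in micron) 1.908e+10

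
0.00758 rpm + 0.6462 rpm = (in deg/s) 3.923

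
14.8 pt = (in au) 3.49e-14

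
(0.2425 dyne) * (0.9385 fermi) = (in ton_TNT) 5.439e-31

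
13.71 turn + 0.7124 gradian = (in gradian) 5485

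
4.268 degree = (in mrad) 74.49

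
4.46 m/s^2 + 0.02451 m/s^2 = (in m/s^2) 4.485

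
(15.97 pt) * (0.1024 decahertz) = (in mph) 0.01291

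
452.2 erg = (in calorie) 1.081e-05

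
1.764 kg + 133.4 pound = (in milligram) 6.227e+07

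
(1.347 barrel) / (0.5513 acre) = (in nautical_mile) 5.183e-08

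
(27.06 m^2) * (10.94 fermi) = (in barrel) 1.862e-12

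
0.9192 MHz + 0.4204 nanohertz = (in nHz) 9.192e+14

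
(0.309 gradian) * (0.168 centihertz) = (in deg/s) 0.0004672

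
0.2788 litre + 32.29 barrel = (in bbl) 32.29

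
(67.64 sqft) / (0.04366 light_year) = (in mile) 9.453e-18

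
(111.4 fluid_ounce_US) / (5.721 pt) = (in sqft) 17.57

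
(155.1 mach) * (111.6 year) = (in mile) 1.155e+11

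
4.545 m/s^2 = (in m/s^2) 4.545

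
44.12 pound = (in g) 2.001e+04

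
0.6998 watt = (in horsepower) 0.0009384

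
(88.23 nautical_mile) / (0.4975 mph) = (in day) 8.504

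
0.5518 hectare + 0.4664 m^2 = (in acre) 1.364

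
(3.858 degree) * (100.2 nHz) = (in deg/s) 3.866e-07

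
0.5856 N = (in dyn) 5.856e+04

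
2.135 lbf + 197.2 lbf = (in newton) 886.7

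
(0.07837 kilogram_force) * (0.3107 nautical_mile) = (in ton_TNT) 1.057e-07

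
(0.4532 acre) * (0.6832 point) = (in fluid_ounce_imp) 1.556e+04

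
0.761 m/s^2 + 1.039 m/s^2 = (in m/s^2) 1.8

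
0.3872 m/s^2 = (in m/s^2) 0.3872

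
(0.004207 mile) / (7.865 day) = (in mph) 2.229e-05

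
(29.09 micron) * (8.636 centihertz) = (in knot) 4.883e-06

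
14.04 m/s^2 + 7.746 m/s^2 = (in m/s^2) 21.79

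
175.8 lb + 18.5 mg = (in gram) 7.974e+04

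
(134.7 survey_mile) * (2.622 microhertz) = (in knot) 1.105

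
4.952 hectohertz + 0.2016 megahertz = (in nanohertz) 2.021e+14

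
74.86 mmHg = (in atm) 0.0985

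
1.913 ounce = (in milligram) 5.423e+04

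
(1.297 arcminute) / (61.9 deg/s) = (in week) 5.774e-10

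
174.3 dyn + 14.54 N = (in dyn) 1.454e+06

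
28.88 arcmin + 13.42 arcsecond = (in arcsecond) 1746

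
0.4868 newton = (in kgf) 0.04964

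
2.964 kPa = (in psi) 0.4299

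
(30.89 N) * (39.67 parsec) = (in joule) 3.781e+19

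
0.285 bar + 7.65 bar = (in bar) 7.935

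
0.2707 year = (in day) 98.81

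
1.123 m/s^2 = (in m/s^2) 1.123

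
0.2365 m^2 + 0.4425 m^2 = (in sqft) 7.309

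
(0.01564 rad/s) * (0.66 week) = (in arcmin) 2.146e+07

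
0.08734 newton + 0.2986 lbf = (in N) 1.416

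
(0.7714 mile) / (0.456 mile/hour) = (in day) 0.07049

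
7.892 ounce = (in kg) 0.2237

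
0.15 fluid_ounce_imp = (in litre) 0.004262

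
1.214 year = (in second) 3.828e+07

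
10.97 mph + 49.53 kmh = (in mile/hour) 41.75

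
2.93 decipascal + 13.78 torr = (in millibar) 18.37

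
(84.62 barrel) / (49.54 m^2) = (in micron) 2.716e+05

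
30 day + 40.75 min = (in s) 2.594e+06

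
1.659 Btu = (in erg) 1.75e+10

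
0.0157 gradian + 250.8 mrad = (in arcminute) 863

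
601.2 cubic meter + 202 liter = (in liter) 6.014e+05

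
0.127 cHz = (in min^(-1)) 0.0762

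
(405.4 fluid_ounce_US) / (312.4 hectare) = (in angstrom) 38.38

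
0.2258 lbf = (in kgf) 0.1024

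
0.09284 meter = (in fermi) 9.284e+13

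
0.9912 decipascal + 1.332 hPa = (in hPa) 1.333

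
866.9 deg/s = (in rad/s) 15.13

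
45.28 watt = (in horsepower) 0.06072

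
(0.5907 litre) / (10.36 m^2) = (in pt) 0.1616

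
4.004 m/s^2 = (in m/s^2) 4.004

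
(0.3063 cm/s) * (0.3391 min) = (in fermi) 6.232e+13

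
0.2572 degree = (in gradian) 0.2858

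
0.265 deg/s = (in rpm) 0.04417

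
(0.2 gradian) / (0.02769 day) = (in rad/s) 1.313e-06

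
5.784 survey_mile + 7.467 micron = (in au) 6.222e-08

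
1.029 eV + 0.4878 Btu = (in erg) 5.147e+09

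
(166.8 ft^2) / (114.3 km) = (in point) 0.3843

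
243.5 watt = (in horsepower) 0.3265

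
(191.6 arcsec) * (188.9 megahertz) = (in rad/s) 1.755e+05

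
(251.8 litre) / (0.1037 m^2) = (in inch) 95.6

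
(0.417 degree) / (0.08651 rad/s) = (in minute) 0.001402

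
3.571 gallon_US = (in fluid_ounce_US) 457.1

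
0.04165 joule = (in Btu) 3.948e-05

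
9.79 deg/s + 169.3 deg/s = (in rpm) 29.85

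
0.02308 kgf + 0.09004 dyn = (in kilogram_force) 0.02308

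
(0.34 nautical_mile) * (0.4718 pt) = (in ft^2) 1.128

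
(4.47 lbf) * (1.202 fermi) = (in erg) 2.39e-07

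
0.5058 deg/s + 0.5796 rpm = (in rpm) 0.6639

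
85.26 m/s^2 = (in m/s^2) 85.26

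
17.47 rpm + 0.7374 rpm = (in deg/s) 109.2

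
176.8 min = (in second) 1.061e+04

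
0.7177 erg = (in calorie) 1.715e-08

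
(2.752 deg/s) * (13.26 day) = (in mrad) 5.503e+07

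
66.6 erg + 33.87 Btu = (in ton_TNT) 8.541e-06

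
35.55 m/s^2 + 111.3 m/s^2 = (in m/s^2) 146.8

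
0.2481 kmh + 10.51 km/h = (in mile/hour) 6.685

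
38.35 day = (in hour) 920.4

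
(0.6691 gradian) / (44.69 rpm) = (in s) 0.002246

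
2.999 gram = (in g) 2.999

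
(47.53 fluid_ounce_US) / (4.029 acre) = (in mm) 8.621e-05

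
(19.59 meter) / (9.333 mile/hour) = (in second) 4.695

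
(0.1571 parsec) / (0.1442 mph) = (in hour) 2.089e+13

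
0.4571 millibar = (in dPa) 457.1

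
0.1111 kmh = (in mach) 9.063e-05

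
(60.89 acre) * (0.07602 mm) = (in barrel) 117.8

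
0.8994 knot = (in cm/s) 46.27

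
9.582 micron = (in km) 9.582e-09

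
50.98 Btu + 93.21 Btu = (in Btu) 144.2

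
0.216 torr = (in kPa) 0.0288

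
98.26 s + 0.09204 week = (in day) 0.6454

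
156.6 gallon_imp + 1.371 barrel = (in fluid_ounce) 3.144e+04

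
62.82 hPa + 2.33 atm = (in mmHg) 1818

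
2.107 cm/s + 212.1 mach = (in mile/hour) 1.616e+05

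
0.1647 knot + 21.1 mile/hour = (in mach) 0.02795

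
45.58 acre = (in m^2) 1.845e+05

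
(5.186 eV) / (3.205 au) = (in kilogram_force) 1.767e-31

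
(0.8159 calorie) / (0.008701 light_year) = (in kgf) 4.229e-15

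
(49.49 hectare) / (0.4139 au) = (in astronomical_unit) 5.343e-17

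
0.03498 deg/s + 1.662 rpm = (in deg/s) 10.01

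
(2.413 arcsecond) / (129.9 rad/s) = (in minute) 1.501e-09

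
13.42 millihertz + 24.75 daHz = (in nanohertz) 2.475e+11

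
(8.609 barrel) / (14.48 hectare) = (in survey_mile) 5.873e-09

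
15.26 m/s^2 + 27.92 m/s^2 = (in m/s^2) 43.18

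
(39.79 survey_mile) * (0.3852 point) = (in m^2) 8.702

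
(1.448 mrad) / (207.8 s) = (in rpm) 6.654e-05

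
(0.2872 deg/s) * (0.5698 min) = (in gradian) 10.91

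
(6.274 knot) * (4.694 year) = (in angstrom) 4.778e+18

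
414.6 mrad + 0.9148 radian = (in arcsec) 2.742e+05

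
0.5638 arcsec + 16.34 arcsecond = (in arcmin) 0.2817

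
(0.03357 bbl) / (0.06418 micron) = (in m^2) 8.316e+04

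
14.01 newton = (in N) 14.01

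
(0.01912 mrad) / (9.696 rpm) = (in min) 3.138e-07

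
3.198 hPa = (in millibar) 3.198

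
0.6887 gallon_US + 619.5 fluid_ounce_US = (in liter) 20.93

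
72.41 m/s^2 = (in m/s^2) 72.41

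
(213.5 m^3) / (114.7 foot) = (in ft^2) 65.73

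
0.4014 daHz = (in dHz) 40.14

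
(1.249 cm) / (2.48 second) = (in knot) 0.00979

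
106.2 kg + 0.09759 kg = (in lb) 234.3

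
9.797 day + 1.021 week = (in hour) 406.7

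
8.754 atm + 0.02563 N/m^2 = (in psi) 128.6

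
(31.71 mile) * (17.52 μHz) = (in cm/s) 89.41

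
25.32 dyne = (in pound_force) 5.692e-05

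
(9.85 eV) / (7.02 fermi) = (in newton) 0.0002248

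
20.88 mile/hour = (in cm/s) 933.4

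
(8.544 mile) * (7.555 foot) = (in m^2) 3.166e+04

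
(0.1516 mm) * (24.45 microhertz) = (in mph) 8.291e-09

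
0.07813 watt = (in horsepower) 0.0001048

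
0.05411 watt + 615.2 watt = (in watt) 615.3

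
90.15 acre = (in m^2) 3.648e+05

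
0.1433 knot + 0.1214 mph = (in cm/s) 12.8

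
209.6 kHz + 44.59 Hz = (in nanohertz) 2.096e+14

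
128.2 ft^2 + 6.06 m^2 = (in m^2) 17.97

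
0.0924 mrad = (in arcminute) 0.3176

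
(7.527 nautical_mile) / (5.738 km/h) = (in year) 0.0002773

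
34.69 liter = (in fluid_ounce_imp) 1221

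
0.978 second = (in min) 0.0163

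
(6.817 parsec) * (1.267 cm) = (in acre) 6.586e+11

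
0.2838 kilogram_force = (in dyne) 2.783e+05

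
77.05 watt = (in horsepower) 0.1033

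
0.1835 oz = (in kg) 0.005202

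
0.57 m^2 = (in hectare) 5.7e-05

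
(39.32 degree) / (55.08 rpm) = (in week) 1.967e-07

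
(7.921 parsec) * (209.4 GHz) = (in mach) 1.503e+26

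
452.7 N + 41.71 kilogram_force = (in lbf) 193.7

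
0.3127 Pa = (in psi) 4.535e-05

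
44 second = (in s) 44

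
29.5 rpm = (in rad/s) 3.089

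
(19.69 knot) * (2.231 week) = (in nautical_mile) 7380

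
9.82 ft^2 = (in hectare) 9.123e-05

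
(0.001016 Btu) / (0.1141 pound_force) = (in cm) 211.2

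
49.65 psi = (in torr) 2568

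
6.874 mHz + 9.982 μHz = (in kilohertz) 6.884e-06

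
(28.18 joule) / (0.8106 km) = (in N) 0.03476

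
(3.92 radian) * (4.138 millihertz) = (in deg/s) 0.9294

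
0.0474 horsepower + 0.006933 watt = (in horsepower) 0.04741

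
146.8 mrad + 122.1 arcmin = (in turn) 0.02902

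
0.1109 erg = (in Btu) 1.051e-11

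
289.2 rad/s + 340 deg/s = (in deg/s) 1.691e+04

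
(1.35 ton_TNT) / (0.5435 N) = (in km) 1.039e+07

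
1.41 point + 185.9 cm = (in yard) 2.034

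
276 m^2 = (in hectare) 0.0276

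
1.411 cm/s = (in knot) 0.02743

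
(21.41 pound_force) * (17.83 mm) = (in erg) 1.698e+07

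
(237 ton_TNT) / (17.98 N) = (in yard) 6.031e+10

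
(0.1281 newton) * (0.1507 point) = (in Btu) 6.455e-09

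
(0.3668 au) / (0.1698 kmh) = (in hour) 3.232e+08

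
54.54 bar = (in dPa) 5.454e+07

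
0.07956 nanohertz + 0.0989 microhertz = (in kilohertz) 9.898e-11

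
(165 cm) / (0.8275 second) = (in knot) 3.876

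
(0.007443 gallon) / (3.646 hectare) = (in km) 7.728e-13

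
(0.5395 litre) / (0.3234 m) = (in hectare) 1.668e-07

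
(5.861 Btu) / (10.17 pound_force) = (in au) 9.137e-10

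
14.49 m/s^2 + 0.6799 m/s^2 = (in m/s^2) 15.17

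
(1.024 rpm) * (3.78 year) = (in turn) 2.034e+06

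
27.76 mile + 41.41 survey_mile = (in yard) 1.217e+05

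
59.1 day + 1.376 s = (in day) 59.1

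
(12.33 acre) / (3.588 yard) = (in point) 4.311e+07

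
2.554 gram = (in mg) 2554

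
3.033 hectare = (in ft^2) 3.265e+05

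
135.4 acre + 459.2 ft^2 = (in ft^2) 5.898e+06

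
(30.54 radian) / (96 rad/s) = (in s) 0.3181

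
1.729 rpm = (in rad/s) 0.1811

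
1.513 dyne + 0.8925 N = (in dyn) 8.925e+04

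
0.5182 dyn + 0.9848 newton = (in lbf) 0.2214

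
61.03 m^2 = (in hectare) 0.006103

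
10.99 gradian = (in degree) 9.891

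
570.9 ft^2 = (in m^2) 53.04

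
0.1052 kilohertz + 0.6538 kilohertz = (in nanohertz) 7.59e+11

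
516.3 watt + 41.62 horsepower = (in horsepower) 42.31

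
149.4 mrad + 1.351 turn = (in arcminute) 2.97e+04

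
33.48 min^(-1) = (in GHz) 5.58e-10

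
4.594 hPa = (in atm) 0.004534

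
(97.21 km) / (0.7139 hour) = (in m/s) 37.82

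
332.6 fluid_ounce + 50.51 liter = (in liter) 60.35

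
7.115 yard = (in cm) 650.6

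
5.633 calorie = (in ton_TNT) 5.633e-09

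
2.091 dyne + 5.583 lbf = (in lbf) 5.583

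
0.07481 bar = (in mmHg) 56.11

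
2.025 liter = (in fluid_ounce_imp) 71.27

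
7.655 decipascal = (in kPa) 0.0007655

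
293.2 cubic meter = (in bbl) 1844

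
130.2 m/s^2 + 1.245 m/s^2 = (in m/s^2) 131.4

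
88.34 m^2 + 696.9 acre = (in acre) 696.9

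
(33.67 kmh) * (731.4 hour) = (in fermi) 2.463e+22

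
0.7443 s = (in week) 1.231e-06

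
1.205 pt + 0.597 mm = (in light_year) 1.08e-19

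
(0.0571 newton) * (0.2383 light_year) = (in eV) 8.035e+32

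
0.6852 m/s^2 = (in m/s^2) 0.6852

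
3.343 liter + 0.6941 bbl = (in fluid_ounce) 3845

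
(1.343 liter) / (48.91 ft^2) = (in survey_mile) 1.837e-07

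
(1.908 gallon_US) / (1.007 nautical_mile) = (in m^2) 3.873e-06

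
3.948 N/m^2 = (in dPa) 39.48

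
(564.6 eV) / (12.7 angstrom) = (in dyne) 0.007123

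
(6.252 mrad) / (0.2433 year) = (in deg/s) 4.669e-08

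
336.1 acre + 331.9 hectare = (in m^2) 4.679e+06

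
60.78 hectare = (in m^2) 6.078e+05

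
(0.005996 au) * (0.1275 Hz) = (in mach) 3.359e+05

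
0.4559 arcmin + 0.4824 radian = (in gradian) 30.72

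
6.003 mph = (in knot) 5.216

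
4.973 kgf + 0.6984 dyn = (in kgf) 4.973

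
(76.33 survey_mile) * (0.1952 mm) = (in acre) 0.005925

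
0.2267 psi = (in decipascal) 1.563e+04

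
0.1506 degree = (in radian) 0.002628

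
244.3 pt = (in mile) 5.355e-05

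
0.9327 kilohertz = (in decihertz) 9327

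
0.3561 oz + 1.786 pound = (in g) 820.2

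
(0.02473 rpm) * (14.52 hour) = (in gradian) 8618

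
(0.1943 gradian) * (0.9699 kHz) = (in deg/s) 169.6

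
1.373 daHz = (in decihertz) 137.3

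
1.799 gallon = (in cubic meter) 0.00681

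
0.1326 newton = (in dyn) 1.326e+04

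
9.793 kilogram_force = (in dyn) 9.604e+06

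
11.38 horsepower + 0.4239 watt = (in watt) 8486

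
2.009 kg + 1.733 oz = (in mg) 2.058e+06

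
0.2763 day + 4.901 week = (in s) 2.988e+06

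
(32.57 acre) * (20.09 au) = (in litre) 3.961e+20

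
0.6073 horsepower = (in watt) 452.9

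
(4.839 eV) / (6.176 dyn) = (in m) 1.255e-14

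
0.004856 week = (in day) 0.03399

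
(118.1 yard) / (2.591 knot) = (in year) 2.569e-06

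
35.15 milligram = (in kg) 3.515e-05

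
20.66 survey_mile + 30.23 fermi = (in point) 9.425e+07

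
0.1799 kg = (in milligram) 1.799e+05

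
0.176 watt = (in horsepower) 0.000236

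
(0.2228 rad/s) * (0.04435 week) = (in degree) 3.424e+05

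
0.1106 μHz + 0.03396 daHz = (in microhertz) 3.396e+05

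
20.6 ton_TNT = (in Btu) 8.169e+07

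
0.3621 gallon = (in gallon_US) 0.3621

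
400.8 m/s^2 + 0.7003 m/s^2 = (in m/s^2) 401.5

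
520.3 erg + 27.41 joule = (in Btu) 0.02598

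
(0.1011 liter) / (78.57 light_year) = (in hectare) 1.36e-26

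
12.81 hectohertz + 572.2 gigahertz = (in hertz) 5.722e+11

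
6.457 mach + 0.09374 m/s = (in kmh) 7915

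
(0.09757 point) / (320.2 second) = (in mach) 3.157e-10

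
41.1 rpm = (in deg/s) 246.6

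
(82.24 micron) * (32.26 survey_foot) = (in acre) 1.998e-07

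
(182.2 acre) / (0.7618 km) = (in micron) 9.679e+08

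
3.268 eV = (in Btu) 4.963e-22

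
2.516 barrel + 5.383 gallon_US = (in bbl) 2.644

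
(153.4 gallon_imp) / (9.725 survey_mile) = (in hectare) 4.456e-09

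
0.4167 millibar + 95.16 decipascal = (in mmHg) 0.3839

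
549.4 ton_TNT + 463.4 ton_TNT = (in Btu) 4.016e+09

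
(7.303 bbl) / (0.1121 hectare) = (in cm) 0.1036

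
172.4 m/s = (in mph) 385.6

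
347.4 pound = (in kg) 157.6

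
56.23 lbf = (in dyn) 2.501e+07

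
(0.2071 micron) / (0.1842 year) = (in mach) 1.047e-16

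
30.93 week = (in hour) 5196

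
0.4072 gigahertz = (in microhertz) 4.072e+14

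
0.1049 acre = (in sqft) 4569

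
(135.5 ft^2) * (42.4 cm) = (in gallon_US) 1410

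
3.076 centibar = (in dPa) 3.076e+04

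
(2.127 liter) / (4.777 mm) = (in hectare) 4.453e-05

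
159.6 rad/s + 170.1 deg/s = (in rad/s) 162.6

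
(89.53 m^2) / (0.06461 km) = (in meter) 1.386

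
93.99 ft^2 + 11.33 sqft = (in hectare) 0.0009785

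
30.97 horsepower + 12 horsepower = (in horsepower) 42.97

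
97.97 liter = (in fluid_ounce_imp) 3448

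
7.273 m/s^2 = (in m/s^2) 7.273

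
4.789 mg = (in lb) 1.056e-05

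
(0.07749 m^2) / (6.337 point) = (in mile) 0.02154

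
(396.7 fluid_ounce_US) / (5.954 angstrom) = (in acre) 4869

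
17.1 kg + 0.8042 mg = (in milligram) 1.71e+07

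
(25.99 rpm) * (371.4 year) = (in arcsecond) 6.575e+15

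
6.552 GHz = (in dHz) 6.552e+10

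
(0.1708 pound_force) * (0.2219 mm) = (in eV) 1.052e+15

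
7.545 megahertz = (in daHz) 7.545e+05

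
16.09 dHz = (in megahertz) 1.609e-06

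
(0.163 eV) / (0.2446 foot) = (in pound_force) 7.875e-20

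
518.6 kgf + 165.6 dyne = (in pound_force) 1143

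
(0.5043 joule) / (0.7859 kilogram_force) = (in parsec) 2.121e-18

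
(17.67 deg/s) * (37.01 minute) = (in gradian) 4.36e+04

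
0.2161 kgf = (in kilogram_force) 0.2161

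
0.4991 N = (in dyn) 4.991e+04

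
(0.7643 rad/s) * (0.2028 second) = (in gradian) 9.868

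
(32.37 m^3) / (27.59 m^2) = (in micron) 1.173e+06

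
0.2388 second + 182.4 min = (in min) 182.4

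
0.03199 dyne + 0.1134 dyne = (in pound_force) 3.268e-07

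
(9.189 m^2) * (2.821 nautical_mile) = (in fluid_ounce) 1.623e+09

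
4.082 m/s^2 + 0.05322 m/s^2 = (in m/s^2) 4.135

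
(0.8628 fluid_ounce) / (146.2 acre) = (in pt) 1.222e-07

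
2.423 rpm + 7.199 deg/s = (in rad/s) 0.3794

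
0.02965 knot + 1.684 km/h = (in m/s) 0.483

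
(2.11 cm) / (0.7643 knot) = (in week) 8.873e-08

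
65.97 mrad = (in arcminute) 226.8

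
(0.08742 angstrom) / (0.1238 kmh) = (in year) 8.061e-18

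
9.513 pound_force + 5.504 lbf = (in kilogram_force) 6.812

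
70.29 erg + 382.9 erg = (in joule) 4.532e-05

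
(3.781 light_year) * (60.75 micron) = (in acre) 5.37e+08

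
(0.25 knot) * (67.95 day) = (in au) 5.047e-06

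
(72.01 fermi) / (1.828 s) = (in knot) 7.657e-14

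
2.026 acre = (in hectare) 0.8199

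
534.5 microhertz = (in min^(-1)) 0.03207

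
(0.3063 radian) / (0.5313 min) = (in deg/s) 0.5505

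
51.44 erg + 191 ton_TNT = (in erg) 7.991e+18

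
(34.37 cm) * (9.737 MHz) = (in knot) 6.505e+06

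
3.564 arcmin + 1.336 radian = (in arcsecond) 2.758e+05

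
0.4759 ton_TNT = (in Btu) 1.887e+06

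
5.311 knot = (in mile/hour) 6.112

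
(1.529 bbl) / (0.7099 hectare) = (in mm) 0.03424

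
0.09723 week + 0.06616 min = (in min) 980.1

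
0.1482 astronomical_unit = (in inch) 8.729e+11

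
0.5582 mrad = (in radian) 0.0005582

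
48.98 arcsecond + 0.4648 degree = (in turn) 0.001329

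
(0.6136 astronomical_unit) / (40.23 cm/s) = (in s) 2.282e+11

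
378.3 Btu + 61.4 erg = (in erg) 3.991e+12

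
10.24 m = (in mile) 0.006363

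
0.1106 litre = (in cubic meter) 0.0001106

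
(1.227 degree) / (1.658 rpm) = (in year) 3.911e-09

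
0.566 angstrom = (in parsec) 1.834e-27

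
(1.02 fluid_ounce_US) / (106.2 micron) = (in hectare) 2.84e-05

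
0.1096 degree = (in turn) 0.0003044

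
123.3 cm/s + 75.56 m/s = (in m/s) 76.79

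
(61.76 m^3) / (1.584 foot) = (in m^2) 127.9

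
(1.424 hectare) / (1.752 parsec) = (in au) 1.761e-24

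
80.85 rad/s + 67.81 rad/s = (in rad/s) 148.7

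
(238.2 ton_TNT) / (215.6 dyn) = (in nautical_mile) 2.496e+11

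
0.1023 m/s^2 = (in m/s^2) 0.1023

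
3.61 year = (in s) 1.138e+08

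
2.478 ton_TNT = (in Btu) 9.827e+06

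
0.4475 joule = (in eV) 2.793e+18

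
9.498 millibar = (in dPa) 9498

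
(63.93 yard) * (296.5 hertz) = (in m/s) 1.733e+04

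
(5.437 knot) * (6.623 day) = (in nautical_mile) 864.2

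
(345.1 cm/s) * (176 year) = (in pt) 5.43e+13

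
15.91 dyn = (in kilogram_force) 1.622e-05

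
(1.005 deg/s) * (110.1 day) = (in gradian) 1.062e+07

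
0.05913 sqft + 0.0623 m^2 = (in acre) 1.675e-05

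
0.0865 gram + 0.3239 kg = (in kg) 0.324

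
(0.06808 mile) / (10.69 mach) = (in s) 0.0301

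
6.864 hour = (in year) 0.0007836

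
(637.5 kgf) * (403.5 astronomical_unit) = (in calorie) 9.019e+16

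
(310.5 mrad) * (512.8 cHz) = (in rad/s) 1.592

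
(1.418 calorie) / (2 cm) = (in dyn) 2.966e+07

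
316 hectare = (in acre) 780.9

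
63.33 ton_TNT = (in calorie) 6.333e+10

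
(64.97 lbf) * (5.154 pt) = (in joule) 0.5255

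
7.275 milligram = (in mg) 7.275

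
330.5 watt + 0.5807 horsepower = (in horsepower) 1.024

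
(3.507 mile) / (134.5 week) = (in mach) 2.038e-07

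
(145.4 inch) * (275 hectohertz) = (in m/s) 1.016e+05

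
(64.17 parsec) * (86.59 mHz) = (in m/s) 1.715e+17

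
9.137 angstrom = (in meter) 9.137e-10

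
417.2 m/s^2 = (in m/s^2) 417.2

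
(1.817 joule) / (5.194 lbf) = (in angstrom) 7.864e+08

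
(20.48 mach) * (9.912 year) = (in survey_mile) 1.354e+09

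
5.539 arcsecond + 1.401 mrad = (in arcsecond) 294.5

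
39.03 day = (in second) 3.372e+06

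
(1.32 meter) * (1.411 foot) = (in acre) 0.0001403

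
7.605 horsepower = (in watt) 5671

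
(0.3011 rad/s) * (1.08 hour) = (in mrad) 1.171e+06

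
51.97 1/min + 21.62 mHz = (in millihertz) 887.8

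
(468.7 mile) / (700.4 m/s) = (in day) 0.01246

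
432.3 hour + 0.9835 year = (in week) 53.86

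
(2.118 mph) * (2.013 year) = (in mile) 3.735e+04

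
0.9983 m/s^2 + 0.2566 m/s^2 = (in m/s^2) 1.255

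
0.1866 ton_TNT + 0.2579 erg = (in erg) 7.807e+15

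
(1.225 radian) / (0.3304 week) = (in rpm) 5.854e-05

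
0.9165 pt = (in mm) 0.3233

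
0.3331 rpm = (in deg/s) 1.999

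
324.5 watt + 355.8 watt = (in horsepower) 0.9123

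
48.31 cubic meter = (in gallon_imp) 1.063e+04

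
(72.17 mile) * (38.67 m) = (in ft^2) 4.834e+07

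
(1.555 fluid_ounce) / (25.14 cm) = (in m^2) 0.0001829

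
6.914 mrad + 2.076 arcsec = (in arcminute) 23.8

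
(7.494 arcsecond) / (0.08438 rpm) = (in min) 6.853e-05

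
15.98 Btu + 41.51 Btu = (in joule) 6.066e+04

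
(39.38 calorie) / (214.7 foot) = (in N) 2.518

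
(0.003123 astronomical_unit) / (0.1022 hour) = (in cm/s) 1.27e+08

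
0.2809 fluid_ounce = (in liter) 0.008307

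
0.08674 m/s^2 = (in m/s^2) 0.08674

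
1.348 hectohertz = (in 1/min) 8088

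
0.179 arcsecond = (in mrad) 0.0008678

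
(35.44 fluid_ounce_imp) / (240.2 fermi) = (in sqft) 4.512e+10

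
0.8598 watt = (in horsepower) 0.001153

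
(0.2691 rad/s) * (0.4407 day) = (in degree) 5.871e+05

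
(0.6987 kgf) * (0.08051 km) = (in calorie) 131.8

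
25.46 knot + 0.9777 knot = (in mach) 0.03994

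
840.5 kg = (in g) 8.405e+05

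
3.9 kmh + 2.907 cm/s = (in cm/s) 111.2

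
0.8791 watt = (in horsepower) 0.001179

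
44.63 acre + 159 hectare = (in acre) 437.5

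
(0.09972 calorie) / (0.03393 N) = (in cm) 1230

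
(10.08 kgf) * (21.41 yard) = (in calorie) 462.5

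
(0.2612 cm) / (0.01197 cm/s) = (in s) 21.82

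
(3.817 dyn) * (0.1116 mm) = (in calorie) 1.018e-09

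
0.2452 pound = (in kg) 0.1112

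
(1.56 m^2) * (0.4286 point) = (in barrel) 0.001484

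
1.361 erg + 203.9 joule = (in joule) 203.9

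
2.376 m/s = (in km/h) 8.554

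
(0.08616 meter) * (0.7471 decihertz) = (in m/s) 0.006437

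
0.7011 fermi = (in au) 4.687e-27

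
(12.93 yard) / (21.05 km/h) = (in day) 2.34e-05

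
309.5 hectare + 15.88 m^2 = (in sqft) 3.331e+07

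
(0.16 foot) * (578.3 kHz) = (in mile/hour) 6.309e+04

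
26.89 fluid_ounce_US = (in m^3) 0.0007952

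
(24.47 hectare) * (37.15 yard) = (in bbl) 5.228e+07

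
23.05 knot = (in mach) 0.03483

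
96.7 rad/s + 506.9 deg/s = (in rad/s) 105.5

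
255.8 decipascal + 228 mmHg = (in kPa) 30.42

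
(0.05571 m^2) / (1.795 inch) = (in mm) 1222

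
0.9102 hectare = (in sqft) 9.797e+04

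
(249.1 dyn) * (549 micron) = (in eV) 8.536e+12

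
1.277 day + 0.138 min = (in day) 1.277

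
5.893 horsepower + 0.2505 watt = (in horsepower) 5.893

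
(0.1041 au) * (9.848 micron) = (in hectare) 15.34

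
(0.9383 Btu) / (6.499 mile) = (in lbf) 0.02128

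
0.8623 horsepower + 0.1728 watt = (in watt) 643.2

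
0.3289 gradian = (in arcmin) 17.76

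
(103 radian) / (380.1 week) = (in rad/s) 4.481e-07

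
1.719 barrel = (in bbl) 1.719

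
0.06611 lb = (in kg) 0.02999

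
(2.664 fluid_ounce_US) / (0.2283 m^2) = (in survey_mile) 2.144e-07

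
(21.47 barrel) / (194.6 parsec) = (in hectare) 5.685e-23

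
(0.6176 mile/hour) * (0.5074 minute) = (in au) 5.619e-11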